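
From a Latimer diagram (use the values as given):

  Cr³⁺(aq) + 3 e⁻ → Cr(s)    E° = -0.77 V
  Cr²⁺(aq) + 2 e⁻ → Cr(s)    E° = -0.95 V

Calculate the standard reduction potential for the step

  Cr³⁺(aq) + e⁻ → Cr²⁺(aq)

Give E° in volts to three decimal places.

Sequential free energies add, so n₃E°₃ = n₁E°₁ + n₂E°₂.
With n₃ = 3, and the known step contributing 2×(-0.95) V, the unknown satisfies 1·E° = 3×(-0.77) − 2×(-0.95) = -0.410.
E° = -0.410 / 1 = -0.410 V.

-0.410 V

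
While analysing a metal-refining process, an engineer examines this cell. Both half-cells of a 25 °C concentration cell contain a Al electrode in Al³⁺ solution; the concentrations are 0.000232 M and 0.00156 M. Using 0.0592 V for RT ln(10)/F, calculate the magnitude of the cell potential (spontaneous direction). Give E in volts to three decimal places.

For a concentration cell E°cell = 0. The 0.00156 M side is the cathode (reduction is favoured where [Al³⁺] is higher).
With n = 3, E = −(0.0592/3) log([Al³⁺]ₐₙ/[Al³⁺]꜀ₐₜ) = −(0.0592/3) log(0.000232/0.00156) = −(0.0592/3)(-0.828) = +0.016 V.

+0.016 V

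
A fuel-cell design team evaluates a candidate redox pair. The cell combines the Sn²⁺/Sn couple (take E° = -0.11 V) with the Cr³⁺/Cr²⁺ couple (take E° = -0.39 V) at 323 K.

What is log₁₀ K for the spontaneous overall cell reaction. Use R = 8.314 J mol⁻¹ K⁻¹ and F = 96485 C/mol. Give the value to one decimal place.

8.7

Cathode: Sn²⁺/Sn; anode: Cr³⁺/Cr²⁺. E°cell = (-0.11) − (-0.39) = +0.28 V, with n = 2.
ΔG° = −nFE° = −RT ln K, so ln K = nFE°/(RT) = (2)(96485)(+0.28) / ((8.314)(323)) = 20.120.
log₁₀ K = 20.120 / ln 10 = 8.7.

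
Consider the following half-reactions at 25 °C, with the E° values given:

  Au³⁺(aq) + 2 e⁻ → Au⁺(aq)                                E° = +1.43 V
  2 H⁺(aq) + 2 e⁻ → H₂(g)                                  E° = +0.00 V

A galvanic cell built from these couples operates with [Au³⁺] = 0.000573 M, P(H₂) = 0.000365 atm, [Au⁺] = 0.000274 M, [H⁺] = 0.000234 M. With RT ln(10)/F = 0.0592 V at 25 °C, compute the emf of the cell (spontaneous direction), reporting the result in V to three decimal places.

Au³⁺/Au⁺ is the cathode (higher E°), H⁺/H₂ the anode: E°cell = +1.43 − (+0.00) = +1.43 V, n = 2.
Overall: Au³⁺(aq) + H₂(g) → Au⁺(aq) + 2 H⁺(aq)
Q = [Au⁺]·[H⁺]^2 / ([Au³⁺]·P(H₂)); log Q = -4.144.
E = E° − (0.0592/n) log Q = +1.43 − (0.0592/2)(-4.144) = +1.553 V.

+1.553 V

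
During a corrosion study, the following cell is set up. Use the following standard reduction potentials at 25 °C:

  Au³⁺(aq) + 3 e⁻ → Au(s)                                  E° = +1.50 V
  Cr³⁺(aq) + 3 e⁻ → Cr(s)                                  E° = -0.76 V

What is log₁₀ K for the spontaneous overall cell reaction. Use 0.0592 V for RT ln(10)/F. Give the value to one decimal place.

114.5

Cathode: Au³⁺/Au; anode: Cr³⁺/Cr. E°cell = +2.26 V, n = 3.
log K = nE°cell / 0.0592 = (3)(+2.26) / 0.0592 = 114.5.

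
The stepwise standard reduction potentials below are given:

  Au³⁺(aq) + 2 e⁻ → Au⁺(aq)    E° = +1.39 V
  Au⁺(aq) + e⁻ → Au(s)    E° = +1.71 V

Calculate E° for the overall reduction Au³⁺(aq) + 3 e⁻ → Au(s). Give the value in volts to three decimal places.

+1.497 V

Standard free energies of sequential steps add: ΔG°₃ = ΔG°₁ + ΔG°₂, so n₃E°₃ = n₁E°₁ + n₂E°₂.
E°₃ = (2×+1.39 + 1×+1.71) / 3 = (+4.490) / 3 = +1.497 V.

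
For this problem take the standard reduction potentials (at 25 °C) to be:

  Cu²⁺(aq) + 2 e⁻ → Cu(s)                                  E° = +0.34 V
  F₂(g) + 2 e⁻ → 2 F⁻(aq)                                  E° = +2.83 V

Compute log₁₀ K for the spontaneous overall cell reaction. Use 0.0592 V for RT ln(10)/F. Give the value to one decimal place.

Cathode: F₂/F⁻; anode: Cu²⁺/Cu. E°cell = +2.49 V, n = 2.
log K = nE°cell / 0.0592 = (2)(+2.49) / 0.0592 = 84.1.

84.1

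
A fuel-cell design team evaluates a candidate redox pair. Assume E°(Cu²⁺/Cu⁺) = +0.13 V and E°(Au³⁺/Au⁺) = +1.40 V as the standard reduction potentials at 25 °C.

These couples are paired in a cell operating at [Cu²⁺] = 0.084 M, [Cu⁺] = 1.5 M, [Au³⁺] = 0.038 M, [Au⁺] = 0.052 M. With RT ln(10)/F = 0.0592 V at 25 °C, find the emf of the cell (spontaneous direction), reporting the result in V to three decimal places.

+1.340 V

Au³⁺/Au⁺ is the cathode (higher E°), Cu²⁺/Cu⁺ the anode: E°cell = +1.40 − (+0.13) = +1.27 V, n = 2.
Overall: Au³⁺(aq) + 2 Cu⁺(aq) → Au⁺(aq) + 2 Cu²⁺(aq)
Q = [Au⁺]·[Cu²⁺]^2 / ([Au³⁺]·[Cu⁺]^2); log Q = -2.367.
E = E° − (0.0592/n) log Q = +1.27 − (0.0592/2)(-2.367) = +1.340 V.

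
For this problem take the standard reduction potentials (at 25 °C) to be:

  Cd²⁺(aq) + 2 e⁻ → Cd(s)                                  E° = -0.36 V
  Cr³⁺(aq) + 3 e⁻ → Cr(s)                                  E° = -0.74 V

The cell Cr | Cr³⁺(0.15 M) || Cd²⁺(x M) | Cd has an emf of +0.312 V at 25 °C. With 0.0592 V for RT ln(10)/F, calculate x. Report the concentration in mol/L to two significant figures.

Cd²⁺/Cd is the cathode, Cr³⁺/Cr the anode: E°cell = +0.38 V, n = 6.
Overall reaction: 3 Cd²⁺(aq) + 2 Cr(s) → 3 Cd(s) + 2 Cr³⁺(aq); Q = [Cr³⁺]^2/[Cd²⁺]^3.
From E = E° − (0.0592/n) log Q: log Q = (E° − E)·n/0.0592 = (+0.38 − (+0.312))·6/0.0592 = 6.8919.
So 3·log[Cd²⁺] = 2·log(0.15) − log Q = -1.6478 − (6.8919) = -8.5397; log[Cd²⁺] = -8.5397 / 3 = -2.8466; [Cd²⁺] = 10^(-2.8466) ≈ 0.0014 M.

0.0014 M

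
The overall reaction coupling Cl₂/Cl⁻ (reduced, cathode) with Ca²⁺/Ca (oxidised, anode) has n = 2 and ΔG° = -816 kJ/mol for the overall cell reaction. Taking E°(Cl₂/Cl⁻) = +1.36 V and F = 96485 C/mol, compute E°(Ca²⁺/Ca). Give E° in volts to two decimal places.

-2.87 V

E°cell = −ΔG°/(nF) = −(-816×10³)/((2)(96485)) = +4.229 V.
Since Cl₂/Cl⁻ is the cathode and Ca²⁺/Ca the anode, E°cell = E°(Cl₂/Cl⁻) − E°(Ca²⁺/Ca).
So E°(Ca²⁺/Ca) = E°(Cl₂/Cl⁻) − E°cell = (+1.36) − (+4.229) = -2.87 V.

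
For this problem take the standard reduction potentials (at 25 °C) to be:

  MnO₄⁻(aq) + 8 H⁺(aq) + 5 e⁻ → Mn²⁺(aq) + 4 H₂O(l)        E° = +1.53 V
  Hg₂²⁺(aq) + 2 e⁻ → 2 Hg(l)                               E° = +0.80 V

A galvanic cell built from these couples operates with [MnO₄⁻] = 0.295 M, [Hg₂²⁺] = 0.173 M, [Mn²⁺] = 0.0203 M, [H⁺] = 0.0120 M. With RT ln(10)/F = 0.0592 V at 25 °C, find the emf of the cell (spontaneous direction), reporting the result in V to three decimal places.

MnO₄⁻/Mn²⁺ is the cathode (higher E°), Hg₂²⁺/Hg the anode: E°cell = +1.53 − (+0.80) = +0.73 V, n = 10.
Overall: 2 MnO₄⁻(aq) + 16 H⁺(aq) + 10 Hg(l) → 2 Mn²⁺(aq) + 8 H₂O(l) + 5 Hg₂²⁺(aq)
Q = [Mn²⁺]^2·[Hg₂²⁺]^5 / ([MnO₄⁻]^2·[H⁺]^16); log Q = 24.599.
E = E° − (0.0592/n) log Q = +0.73 − (0.0592/10)(24.599) = +0.584 V.

+0.584 V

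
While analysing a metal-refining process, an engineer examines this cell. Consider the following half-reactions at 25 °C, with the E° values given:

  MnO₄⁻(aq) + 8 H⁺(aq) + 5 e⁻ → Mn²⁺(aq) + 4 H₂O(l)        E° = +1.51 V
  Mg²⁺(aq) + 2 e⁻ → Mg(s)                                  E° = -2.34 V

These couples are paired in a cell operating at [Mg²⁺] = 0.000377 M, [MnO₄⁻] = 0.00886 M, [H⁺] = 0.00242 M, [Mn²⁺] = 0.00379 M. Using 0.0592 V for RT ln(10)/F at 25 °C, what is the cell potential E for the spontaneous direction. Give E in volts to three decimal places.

MnO₄⁻/Mn²⁺ is the cathode (higher E°), Mg²⁺/Mg the anode: E°cell = +1.51 − (-2.34) = +3.85 V, n = 10.
Overall: 2 MnO₄⁻(aq) + 16 H⁺(aq) + 5 Mg(s) → 2 Mn²⁺(aq) + 8 H₂O(l) + 5 Mg²⁺(aq)
Q = [Mn²⁺]^2·[Mg²⁺]^5 / ([MnO₄⁻]^2·[H⁺]^16); log Q = 24.003.
E = E° − (0.0592/n) log Q = +3.85 − (0.0592/10)(24.003) = +3.708 V.

+3.708 V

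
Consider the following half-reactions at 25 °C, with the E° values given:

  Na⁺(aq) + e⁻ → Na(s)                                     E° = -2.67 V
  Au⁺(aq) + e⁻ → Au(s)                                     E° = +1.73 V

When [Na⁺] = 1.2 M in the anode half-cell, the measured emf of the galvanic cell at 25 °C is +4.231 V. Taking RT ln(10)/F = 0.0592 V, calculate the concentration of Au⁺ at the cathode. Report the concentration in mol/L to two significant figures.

Au⁺/Au is the cathode, Na⁺/Na the anode: E°cell = +4.40 V, n = 1.
Overall reaction: Au⁺(aq) + Na(s) → Au(s) + Na⁺(aq); Q = [Na⁺]^1/[Au⁺]^1.
From E = E° − (0.0592/n) log Q: log Q = (E° − E)·n/0.0592 = (+4.40 − (+4.231))·1/0.0592 = 2.8547.
So 1·log[Au⁺] = 1·log(1.2) − log Q = 0.0792 − (2.8547) = -2.7755; [Au⁺] = 10^(-2.7755) ≈ 0.0017 M.

0.0017 M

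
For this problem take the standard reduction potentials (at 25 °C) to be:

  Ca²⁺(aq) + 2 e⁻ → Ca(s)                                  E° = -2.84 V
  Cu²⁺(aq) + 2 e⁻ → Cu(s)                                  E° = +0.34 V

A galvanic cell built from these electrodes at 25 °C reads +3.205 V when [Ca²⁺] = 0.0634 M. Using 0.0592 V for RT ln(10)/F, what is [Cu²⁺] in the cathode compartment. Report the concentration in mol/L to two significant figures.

0.44 M

Cu²⁺/Cu is the cathode, Ca²⁺/Ca the anode: E°cell = +3.18 V, n = 2.
Overall reaction: Cu²⁺(aq) + Ca(s) → Cu(s) + Ca²⁺(aq); Q = [Ca²⁺]^1/[Cu²⁺]^1.
From E = E° − (0.0592/n) log Q: log Q = (E° − E)·n/0.0592 = (+3.18 − (+3.205))·2/0.0592 = -0.8446.
So 1·log[Cu²⁺] = 1·log(0.0634) − log Q = -1.1979 − (-0.8446) = -0.3533; [Cu²⁺] = 10^(-0.3533) ≈ 0.44 M.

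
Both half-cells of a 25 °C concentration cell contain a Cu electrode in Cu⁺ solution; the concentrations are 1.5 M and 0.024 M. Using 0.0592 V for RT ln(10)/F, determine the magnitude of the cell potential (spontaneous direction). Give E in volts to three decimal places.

+0.106 V

For a concentration cell E°cell = 0. The 1.5 M side is the cathode (reduction is favoured where [Cu⁺] is higher).
With n = 1, E = −(0.0592/1) log([Cu⁺]ₐₙ/[Cu⁺]꜀ₐₜ) = −(0.0592/1) log(0.024/1.5) = −(0.0592/1)(-1.796) = +0.106 V.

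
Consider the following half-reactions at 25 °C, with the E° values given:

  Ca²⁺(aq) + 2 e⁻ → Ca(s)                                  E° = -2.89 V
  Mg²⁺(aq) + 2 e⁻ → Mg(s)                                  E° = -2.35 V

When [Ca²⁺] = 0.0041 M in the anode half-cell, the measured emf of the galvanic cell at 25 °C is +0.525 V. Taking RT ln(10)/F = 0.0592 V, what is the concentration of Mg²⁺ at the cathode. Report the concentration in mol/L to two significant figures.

Mg²⁺/Mg is the cathode, Ca²⁺/Ca the anode: E°cell = +0.54 V, n = 2.
Overall reaction: Mg²⁺(aq) + Ca(s) → Mg(s) + Ca²⁺(aq); Q = [Ca²⁺]^1/[Mg²⁺]^1.
From E = E° − (0.0592/n) log Q: log Q = (E° − E)·n/0.0592 = (+0.54 − (+0.525))·2/0.0592 = 0.5068.
So 1·log[Mg²⁺] = 1·log(0.0041) − log Q = -2.3872 − (0.5068) = -2.8940; [Mg²⁺] = 10^(-2.8940) ≈ 0.0013 M.

0.0013 M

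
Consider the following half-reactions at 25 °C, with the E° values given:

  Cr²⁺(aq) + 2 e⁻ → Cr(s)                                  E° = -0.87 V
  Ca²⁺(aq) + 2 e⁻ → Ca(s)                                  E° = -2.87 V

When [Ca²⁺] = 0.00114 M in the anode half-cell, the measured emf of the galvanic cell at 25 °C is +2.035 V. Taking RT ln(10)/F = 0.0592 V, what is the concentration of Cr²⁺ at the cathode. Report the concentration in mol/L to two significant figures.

Cr²⁺/Cr is the cathode, Ca²⁺/Ca the anode: E°cell = +2.00 V, n = 2.
Overall reaction: Cr²⁺(aq) + Ca(s) → Cr(s) + Ca²⁺(aq); Q = [Ca²⁺]^1/[Cr²⁺]^1.
From E = E° − (0.0592/n) log Q: log Q = (E° − E)·n/0.0592 = (+2.00 − (+2.035))·2/0.0592 = -1.1824.
So 1·log[Cr²⁺] = 1·log(0.00114) − log Q = -2.9431 − (-1.1824) = -1.7607; [Cr²⁺] = 10^(-1.7607) ≈ 0.017 M.

0.017 M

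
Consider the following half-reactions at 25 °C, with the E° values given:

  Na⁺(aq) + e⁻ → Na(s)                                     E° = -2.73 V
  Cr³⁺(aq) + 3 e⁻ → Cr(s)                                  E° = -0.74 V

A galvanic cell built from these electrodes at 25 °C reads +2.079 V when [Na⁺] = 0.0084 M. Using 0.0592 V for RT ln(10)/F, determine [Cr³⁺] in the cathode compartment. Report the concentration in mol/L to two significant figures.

Cr³⁺/Cr is the cathode, Na⁺/Na the anode: E°cell = +1.99 V, n = 3.
Overall reaction: Cr³⁺(aq) + 3 Na(s) → Cr(s) + 3 Na⁺(aq); Q = [Na⁺]^3/[Cr³⁺]^1.
From E = E° − (0.0592/n) log Q: log Q = (E° − E)·n/0.0592 = (+1.99 − (+2.079))·3/0.0592 = -4.5101.
So 1·log[Cr³⁺] = 3·log(0.0084) − log Q = -6.2272 − (-4.5101) = -1.7171; [Cr³⁺] = 10^(-1.7171) ≈ 0.019 M.

0.019 M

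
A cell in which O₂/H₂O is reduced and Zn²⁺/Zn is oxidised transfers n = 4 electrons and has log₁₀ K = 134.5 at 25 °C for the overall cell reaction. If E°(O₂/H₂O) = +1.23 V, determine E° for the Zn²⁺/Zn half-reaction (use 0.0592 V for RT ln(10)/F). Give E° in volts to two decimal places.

-0.76 V

E°cell = (0.0592/n)·log K = (0.0592/4)(134.5) = +1.991 V.
Since O₂/H₂O is the cathode and Zn²⁺/Zn the anode, E°cell = E°(O₂/H₂O) − E°(Zn²⁺/Zn).
So E°(Zn²⁺/Zn) = E°(O₂/H₂O) − E°cell = (+1.23) − (+1.991) = -0.76 V.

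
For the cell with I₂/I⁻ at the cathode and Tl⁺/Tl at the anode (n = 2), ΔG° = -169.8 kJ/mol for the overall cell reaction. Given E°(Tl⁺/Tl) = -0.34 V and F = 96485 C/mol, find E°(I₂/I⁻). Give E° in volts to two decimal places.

+0.54 V

E°cell = −ΔG°/(nF) = −(-169.8×10³)/((2)(96485)) = +0.880 V.
Since I₂/I⁻ is the cathode and Tl⁺/Tl the anode, E°cell = E°(I₂/I⁻) − E°(Tl⁺/Tl).
So E°(I₂/I⁻) = E°cell + E°(Tl⁺/Tl) = +0.880 + (-0.34) = +0.54 V.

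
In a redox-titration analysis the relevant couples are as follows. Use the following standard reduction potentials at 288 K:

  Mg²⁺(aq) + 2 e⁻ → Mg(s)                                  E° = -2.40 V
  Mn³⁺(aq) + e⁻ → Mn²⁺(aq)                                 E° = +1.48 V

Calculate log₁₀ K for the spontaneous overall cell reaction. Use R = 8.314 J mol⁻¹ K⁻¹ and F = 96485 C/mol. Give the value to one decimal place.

Cathode: Mn³⁺/Mn²⁺; anode: Mg²⁺/Mg. E°cell = (+1.48) − (-2.40) = +3.88 V, with n = 2.
ΔG° = −nFE° = −RT ln K, so ln K = nFE°/(RT) = (2)(96485)(+3.88) / ((8.314)(288)) = 312.694.
log₁₀ K = 312.694 / ln 10 = 135.8.

135.8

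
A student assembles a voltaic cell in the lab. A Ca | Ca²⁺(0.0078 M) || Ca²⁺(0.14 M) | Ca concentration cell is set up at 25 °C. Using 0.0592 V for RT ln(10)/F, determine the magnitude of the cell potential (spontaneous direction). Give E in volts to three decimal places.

For a concentration cell E°cell = 0. The 0.14 M side is the cathode (reduction is favoured where [Ca²⁺] is higher).
With n = 2, E = −(0.0592/2) log([Ca²⁺]ₐₙ/[Ca²⁺]꜀ₐₜ) = −(0.0592/2) log(0.0078/0.14) = −(0.0592/2)(-1.254) = +0.037 V.

+0.037 V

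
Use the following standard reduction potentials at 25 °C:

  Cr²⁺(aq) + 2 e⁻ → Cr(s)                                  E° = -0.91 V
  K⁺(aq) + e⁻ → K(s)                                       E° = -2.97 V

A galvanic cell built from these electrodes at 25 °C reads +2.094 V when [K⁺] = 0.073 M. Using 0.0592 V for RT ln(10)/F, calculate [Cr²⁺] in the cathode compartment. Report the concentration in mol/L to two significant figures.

Cr²⁺/Cr is the cathode, K⁺/K the anode: E°cell = +2.06 V, n = 2.
Overall reaction: Cr²⁺(aq) + 2 K(s) → Cr(s) + 2 K⁺(aq); Q = [K⁺]^2/[Cr²⁺]^1.
From E = E° − (0.0592/n) log Q: log Q = (E° − E)·n/0.0592 = (+2.06 − (+2.094))·2/0.0592 = -1.1486.
So 1·log[Cr²⁺] = 2·log(0.073) − log Q = -2.2734 − (-1.1486) = -1.1248; [Cr²⁺] = 10^(-1.1248) ≈ 0.075 M.

0.075 M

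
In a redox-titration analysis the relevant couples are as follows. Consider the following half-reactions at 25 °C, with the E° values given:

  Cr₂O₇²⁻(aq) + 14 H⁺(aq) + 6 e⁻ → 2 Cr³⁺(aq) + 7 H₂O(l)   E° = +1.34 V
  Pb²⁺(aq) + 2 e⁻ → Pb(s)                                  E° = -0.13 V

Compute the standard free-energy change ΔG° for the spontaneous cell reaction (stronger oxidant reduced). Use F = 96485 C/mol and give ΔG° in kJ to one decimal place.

-851.0 kJ

Cr₂O₇²⁻/Cr³⁺ (E° = +1.34 V) is the cathode; Pb²⁺/Pb (E° = -0.13 V) is the anode, so E°cell = +1.47 V.
Balancing electrons gives n = 6 (lcm of 6 and 2).
ΔG° = −nFE° = −(6)(96485)(+1.47) = -850,998 J = -851.0 kJ.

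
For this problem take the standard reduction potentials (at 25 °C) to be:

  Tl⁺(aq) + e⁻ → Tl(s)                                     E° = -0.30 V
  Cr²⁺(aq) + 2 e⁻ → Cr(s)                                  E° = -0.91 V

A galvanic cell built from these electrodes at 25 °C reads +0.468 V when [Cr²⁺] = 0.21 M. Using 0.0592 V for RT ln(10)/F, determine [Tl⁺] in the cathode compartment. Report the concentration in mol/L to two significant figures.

Tl⁺/Tl is the cathode, Cr²⁺/Cr the anode: E°cell = +0.61 V, n = 2.
Overall reaction: 2 Tl⁺(aq) + Cr(s) → 2 Tl(s) + Cr²⁺(aq); Q = [Cr²⁺]^1/[Tl⁺]^2.
From E = E° − (0.0592/n) log Q: log Q = (E° − E)·n/0.0592 = (+0.61 − (+0.468))·2/0.0592 = 4.7973.
So 2·log[Tl⁺] = 1·log(0.21) − log Q = -0.6778 − (4.7973) = -5.4751; log[Tl⁺] = -5.4751 / 2 = -2.7376; [Tl⁺] = 10^(-2.7376) ≈ 0.0018 M.

0.0018 M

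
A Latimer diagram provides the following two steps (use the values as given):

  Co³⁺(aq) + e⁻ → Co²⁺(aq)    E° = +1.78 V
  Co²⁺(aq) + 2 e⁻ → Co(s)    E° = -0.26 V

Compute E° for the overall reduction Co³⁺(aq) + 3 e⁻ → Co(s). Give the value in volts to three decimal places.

+0.420 V

Since ΔG° = −nFE° is additive over sequential reductions, n₃E°₃ = n₁E°₁ + n₂E°₂.
E°₃ = (1×+1.78 + 2×-0.26) / 3 = (+1.260) / 3 = +0.420 V.
E° values themselves are not directly additive — weighting by electron count is essential.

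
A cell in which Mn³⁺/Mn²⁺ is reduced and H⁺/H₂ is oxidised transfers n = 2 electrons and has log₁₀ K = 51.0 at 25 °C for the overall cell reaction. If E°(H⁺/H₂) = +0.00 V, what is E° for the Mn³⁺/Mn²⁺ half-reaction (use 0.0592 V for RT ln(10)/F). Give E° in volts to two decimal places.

E°cell = (0.0592/n)·log K = (0.0592/2)(51.0) = +1.510 V.
Since Mn³⁺/Mn²⁺ is the cathode and H⁺/H₂ the anode, E°cell = E°(Mn³⁺/Mn²⁺) − E°(H⁺/H₂).
So E°(Mn³⁺/Mn²⁺) = E°cell + E°(H⁺/H₂) = +1.510 + (+0.00) = +1.51 V.

+1.51 V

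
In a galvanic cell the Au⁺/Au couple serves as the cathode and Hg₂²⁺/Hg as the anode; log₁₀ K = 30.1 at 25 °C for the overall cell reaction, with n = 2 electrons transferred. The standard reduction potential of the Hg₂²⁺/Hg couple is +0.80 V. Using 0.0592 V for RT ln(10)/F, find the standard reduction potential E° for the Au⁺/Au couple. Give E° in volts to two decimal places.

+1.69 V

E°cell = (0.0592/n)·log K = (0.0592/2)(30.1) = +0.891 V.
Since Au⁺/Au is the cathode and Hg₂²⁺/Hg the anode, E°cell = E°(Au⁺/Au) − E°(Hg₂²⁺/Hg).
So E°(Au⁺/Au) = E°cell + E°(Hg₂²⁺/Hg) = +0.891 + (+0.80) = +1.69 V.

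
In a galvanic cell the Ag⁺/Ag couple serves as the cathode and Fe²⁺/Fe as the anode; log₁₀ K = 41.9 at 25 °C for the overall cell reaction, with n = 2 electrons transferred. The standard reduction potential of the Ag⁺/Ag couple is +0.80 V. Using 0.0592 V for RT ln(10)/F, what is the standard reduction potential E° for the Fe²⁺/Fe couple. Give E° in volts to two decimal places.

-0.44 V

E°cell = (0.0592/n)·log K = (0.0592/2)(41.9) = +1.240 V.
Since Ag⁺/Ag is the cathode and Fe²⁺/Fe the anode, E°cell = E°(Ag⁺/Ag) − E°(Fe²⁺/Fe).
So E°(Fe²⁺/Fe) = E°(Ag⁺/Ag) − E°cell = (+0.80) − (+1.240) = -0.44 V.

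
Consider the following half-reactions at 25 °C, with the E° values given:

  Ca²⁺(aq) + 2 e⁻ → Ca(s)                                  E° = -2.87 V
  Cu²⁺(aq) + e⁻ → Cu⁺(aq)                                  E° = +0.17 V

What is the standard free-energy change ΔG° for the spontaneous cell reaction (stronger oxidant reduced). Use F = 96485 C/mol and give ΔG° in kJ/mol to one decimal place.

Cu²⁺/Cu⁺ (E° = +0.17 V) is the cathode; Ca²⁺/Ca (E° = -2.87 V) is the anode, so E°cell = +3.04 V.
Balancing electrons gives n = 2 (lcm of 1 and 2).
ΔG° = −nFE° = −(2)(96485)(+3.04) = -586,629 J = -586.6 kJ/mol.

-586.6 kJ/mol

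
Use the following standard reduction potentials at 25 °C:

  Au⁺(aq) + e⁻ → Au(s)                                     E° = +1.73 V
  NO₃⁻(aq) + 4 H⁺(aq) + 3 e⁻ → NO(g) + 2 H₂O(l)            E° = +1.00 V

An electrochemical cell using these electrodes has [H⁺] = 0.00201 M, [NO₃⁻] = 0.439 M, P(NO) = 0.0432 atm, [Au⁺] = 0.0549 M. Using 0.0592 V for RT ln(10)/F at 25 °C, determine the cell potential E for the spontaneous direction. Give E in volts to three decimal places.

Au⁺/Au is the cathode (higher E°), NO₃⁻/NO the anode: E°cell = +1.73 − (+1.00) = +0.73 V, n = 3.
Overall: 3 Au⁺(aq) + NO(g) + 2 H₂O(l) → 3 Au(s) + NO₃⁻(aq) + 4 H⁺(aq)
Q = [NO₃⁻]·[H⁺]^4 / ([Au⁺]^3·P(NO)); log Q = -5.999.
E = E° − (0.0592/n) log Q = +0.73 − (0.0592/3)(-5.999) = +0.848 V.

+0.848 V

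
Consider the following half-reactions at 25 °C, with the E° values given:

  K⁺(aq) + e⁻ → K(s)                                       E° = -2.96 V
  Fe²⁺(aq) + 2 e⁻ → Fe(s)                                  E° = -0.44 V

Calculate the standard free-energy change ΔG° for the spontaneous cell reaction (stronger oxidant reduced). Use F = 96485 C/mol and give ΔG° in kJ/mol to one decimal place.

Fe²⁺/Fe (E° = -0.44 V) is the cathode; K⁺/K (E° = -2.96 V) is the anode, so E°cell = +2.52 V.
Balancing electrons gives n = 2 (lcm of 2 and 1).
ΔG° = −nFE° = −(2)(96485)(+2.52) = -486,284 J = -486.3 kJ/mol.

-486.3 kJ/mol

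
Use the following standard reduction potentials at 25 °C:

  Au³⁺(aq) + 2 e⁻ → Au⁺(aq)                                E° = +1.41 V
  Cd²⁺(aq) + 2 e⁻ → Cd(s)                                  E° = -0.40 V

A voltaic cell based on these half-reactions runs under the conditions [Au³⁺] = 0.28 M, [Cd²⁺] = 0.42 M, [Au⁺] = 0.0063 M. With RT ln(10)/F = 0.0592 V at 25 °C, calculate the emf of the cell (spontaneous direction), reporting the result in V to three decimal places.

Au³⁺/Au⁺ is the cathode (higher E°), Cd²⁺/Cd the anode: E°cell = +1.41 − (-0.40) = +1.81 V, n = 2.
Overall: Au³⁺(aq) + Cd(s) → Au⁺(aq) + Cd²⁺(aq)
Q = [Au⁺]·[Cd²⁺] / ([Au³⁺]); log Q = -2.025.
E = E° − (0.0592/n) log Q = +1.81 − (0.0592/2)(-2.025) = +1.870 V.

+1.870 V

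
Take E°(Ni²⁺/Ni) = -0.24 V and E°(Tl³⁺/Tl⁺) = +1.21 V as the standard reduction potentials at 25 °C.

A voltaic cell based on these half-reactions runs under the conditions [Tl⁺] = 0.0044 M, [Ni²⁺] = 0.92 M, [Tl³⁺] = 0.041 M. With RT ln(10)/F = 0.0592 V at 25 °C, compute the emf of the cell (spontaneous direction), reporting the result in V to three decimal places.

+1.480 V

Tl³⁺/Tl⁺ is the cathode (higher E°), Ni²⁺/Ni the anode: E°cell = +1.21 − (-0.24) = +1.45 V, n = 2.
Overall: Tl³⁺(aq) + Ni(s) → Tl⁺(aq) + Ni²⁺(aq)
Q = [Tl⁺]·[Ni²⁺] / ([Tl³⁺]); log Q = -1.006.
E = E° − (0.0592/n) log Q = +1.45 − (0.0592/2)(-1.006) = +1.480 V.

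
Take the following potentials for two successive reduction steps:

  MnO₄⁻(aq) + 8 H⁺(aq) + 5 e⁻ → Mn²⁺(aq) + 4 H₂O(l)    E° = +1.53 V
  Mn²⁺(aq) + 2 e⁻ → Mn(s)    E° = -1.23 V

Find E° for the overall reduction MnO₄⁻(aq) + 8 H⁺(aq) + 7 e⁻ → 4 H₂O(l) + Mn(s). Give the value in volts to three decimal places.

+0.741 V

Adding the free-energy changes (−nFE°) of the two steps gives −n₃FE°₃ = −n₁FE°₁ − n₂FE°₂.
E°₃ = (5×+1.53 + 2×-1.23) / 7 = (+5.190) / 7 = +0.741 V.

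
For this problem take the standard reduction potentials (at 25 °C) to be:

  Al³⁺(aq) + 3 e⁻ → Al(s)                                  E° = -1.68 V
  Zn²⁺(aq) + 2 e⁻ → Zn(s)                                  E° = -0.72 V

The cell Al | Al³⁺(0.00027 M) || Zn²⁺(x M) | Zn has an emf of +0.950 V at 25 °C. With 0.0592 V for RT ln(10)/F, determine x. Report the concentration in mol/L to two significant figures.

Zn²⁺/Zn is the cathode, Al³⁺/Al the anode: E°cell = +0.96 V, n = 6.
Overall reaction: 3 Zn²⁺(aq) + 2 Al(s) → 3 Zn(s) + 2 Al³⁺(aq); Q = [Al³⁺]^2/[Zn²⁺]^3.
From E = E° − (0.0592/n) log Q: log Q = (E° − E)·n/0.0592 = (+0.96 − (+0.950))·6/0.0592 = 1.0135.
So 3·log[Zn²⁺] = 2·log(0.00027) − log Q = -7.1373 − (1.0135) = -8.1508; log[Zn²⁺] = -8.1508 / 3 = -2.7169; [Zn²⁺] = 10^(-2.7169) ≈ 0.0019 M.

0.0019 M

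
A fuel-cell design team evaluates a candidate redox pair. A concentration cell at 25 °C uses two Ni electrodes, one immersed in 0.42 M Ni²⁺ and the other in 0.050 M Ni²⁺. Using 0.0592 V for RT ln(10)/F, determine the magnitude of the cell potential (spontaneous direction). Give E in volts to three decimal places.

+0.027 V

For a concentration cell E°cell = 0. The 0.42 M side is the cathode (reduction is favoured where [Ni²⁺] is higher).
With n = 2, E = −(0.0592/2) log([Ni²⁺]ₐₙ/[Ni²⁺]꜀ₐₜ) = −(0.0592/2) log(0.05/0.42) = −(0.0592/2)(-0.924) = +0.027 V.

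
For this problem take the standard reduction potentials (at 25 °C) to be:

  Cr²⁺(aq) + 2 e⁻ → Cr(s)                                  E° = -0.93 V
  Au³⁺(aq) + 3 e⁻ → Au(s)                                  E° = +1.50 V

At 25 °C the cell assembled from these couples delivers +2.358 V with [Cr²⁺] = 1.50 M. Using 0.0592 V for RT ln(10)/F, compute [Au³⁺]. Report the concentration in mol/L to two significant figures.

0.00041 M

Au³⁺/Au is the cathode, Cr²⁺/Cr the anode: E°cell = +2.43 V, n = 6.
Overall reaction: 2 Au³⁺(aq) + 3 Cr(s) → 2 Au(s) + 3 Cr²⁺(aq); Q = [Cr²⁺]^3/[Au³⁺]^2.
From E = E° − (0.0592/n) log Q: log Q = (E° − E)·n/0.0592 = (+2.43 − (+2.358))·6/0.0592 = 7.2973.
So 2·log[Au³⁺] = 3·log(1.5) − log Q = 0.5283 − (7.2973) = -6.7690; log[Au³⁺] = -6.7690 / 2 = -3.3845; [Au³⁺] = 10^(-3.3845) ≈ 0.00041 M.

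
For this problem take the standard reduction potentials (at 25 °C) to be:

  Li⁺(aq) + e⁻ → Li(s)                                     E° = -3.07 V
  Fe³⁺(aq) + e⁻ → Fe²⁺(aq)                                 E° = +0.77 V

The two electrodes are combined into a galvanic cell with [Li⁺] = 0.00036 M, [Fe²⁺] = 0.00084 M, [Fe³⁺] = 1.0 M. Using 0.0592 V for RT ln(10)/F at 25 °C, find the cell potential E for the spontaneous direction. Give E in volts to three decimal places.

+4.226 V

Fe³⁺/Fe²⁺ is the cathode (higher E°), Li⁺/Li the anode: E°cell = +0.77 − (-3.07) = +3.84 V, n = 1.
Overall: Fe³⁺(aq) + Li(s) → Fe²⁺(aq) + Li⁺(aq)
Q = [Fe²⁺]·[Li⁺] / ([Fe³⁺]); log Q = -6.519.
E = E° − (0.0592/n) log Q = +3.84 − (0.0592/1)(-6.519) = +4.226 V.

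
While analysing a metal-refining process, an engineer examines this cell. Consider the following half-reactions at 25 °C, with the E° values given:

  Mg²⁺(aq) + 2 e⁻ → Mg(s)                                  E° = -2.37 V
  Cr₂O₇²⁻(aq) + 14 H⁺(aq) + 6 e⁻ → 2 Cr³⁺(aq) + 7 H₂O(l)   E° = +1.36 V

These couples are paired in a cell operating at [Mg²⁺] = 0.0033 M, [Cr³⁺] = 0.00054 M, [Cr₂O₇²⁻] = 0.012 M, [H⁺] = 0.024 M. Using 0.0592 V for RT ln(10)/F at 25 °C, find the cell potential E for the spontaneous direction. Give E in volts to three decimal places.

+3.625 V

Cr₂O₇²⁻/Cr³⁺ is the cathode (higher E°), Mg²⁺/Mg the anode: E°cell = +1.36 − (-2.37) = +3.73 V, n = 6.
Overall: Cr₂O₇²⁻(aq) + 14 H⁺(aq) + 3 Mg(s) → 2 Cr³⁺(aq) + 7 H₂O(l) + 3 Mg²⁺(aq)
Q = [Cr³⁺]^2·[Mg²⁺]^3 / ([Cr₂O₇²⁻]·[H⁺]^14); log Q = 10.618.
E = E° − (0.0592/n) log Q = +3.73 − (0.0592/6)(10.618) = +3.625 V.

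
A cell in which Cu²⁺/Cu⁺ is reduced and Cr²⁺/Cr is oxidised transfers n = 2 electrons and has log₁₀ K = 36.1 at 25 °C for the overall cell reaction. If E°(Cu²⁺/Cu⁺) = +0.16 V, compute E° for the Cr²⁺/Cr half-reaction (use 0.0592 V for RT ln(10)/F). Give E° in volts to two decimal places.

-0.91 V

E°cell = (0.0592/n)·log K = (0.0592/2)(36.1) = +1.069 V.
Since Cu²⁺/Cu⁺ is the cathode and Cr²⁺/Cr the anode, E°cell = E°(Cu²⁺/Cu⁺) − E°(Cr²⁺/Cr).
So E°(Cr²⁺/Cr) = E°(Cu²⁺/Cu⁺) − E°cell = (+0.16) − (+1.069) = -0.91 V.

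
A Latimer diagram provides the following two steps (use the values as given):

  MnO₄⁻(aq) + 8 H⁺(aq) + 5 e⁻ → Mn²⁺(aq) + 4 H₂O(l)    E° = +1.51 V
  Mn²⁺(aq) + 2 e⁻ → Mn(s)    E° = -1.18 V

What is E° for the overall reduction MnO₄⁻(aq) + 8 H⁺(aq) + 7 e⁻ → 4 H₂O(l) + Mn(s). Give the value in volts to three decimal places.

Adding the free-energy changes (−nFE°) of the two steps gives −n₃FE°₃ = −n₁FE°₁ − n₂FE°₂.
E°₃ = (5×+1.51 + 2×-1.18) / 7 = (+5.190) / 7 = +0.741 V.

+0.741 V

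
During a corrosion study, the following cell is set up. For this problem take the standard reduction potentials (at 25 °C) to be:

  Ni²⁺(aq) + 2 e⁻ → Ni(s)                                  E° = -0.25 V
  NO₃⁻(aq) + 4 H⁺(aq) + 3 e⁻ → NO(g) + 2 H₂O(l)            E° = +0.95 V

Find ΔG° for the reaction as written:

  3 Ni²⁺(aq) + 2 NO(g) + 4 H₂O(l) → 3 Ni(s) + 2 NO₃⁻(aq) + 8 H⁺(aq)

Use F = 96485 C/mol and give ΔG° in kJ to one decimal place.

As written, Ni²⁺/Ni is reduced (cathode) and NO₃⁻/NO is oxidised (anode), so E°cell = (-0.25) − (+0.95) = -1.20 V.
Balancing electrons gives n = 6.
ΔG° = −nFE° = −(6)(96485)(-1.20) = 694,692 J = +694.7 kJ.

+694.7 kJ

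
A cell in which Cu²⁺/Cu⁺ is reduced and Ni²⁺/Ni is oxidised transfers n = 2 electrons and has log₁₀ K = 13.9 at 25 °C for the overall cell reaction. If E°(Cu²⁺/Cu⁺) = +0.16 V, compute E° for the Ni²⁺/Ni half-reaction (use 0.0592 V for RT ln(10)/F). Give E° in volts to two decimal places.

-0.25 V

E°cell = (0.0592/n)·log K = (0.0592/2)(13.9) = +0.411 V.
Since Cu²⁺/Cu⁺ is the cathode and Ni²⁺/Ni the anode, E°cell = E°(Cu²⁺/Cu⁺) − E°(Ni²⁺/Ni).
So E°(Ni²⁺/Ni) = E°(Cu²⁺/Cu⁺) − E°cell = (+0.16) − (+0.411) = -0.25 V.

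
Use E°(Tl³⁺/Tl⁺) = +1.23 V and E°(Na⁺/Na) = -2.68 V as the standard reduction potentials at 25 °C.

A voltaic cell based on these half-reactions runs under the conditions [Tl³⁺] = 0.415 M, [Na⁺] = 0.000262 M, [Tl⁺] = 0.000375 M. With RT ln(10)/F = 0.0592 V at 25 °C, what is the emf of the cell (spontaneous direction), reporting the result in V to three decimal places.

Tl³⁺/Tl⁺ is the cathode (higher E°), Na⁺/Na the anode: E°cell = +1.23 − (-2.68) = +3.91 V, n = 2.
Overall: Tl³⁺(aq) + 2 Na(s) → Tl⁺(aq) + 2 Na⁺(aq)
Q = [Tl⁺]·[Na⁺]^2 / ([Tl³⁺]); log Q = -10.207.
E = E° − (0.0592/n) log Q = +3.91 − (0.0592/2)(-10.207) = +4.212 V.

+4.212 V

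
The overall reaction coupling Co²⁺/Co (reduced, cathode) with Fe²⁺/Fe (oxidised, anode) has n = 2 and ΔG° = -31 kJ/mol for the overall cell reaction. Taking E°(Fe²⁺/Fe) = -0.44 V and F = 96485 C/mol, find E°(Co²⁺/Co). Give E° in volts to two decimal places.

E°cell = −ΔG°/(nF) = −(-31×10³)/((2)(96485)) = +0.161 V.
Since Co²⁺/Co is the cathode and Fe²⁺/Fe the anode, E°cell = E°(Co²⁺/Co) − E°(Fe²⁺/Fe).
So E°(Co²⁺/Co) = E°cell + E°(Fe²⁺/Fe) = +0.161 + (-0.44) = -0.28 V.

-0.28 V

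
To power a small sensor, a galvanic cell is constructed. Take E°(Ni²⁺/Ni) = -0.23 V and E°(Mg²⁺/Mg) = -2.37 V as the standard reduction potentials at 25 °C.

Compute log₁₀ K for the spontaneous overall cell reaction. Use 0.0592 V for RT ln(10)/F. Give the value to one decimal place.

72.3

Cathode: Ni²⁺/Ni; anode: Mg²⁺/Mg. E°cell = +2.14 V, n = 2.
log K = nE°cell / 0.0592 = (2)(+2.14) / 0.0592 = 72.3.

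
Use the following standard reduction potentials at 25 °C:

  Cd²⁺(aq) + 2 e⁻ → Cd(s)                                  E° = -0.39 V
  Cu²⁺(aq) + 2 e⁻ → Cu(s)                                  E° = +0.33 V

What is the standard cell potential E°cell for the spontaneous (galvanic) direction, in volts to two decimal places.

The Cu²⁺/Cu couple has the higher reduction potential, so it is the cathode; Cd²⁺/Cd is oxidised at the anode.
E°cell = E°(cathode) − E°(anode) = (+0.33) − (-0.39) = +0.72 V.
Since E°cell > 0, the reaction is spontaneous under standard conditions.

+0.72 V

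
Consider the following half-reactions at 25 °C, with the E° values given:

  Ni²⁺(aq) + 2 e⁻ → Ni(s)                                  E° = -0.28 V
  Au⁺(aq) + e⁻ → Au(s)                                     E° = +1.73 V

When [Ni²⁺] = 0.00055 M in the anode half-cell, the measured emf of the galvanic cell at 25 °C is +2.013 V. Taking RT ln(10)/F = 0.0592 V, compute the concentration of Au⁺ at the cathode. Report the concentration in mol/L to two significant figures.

Au⁺/Au is the cathode, Ni²⁺/Ni the anode: E°cell = +2.01 V, n = 2.
Overall reaction: 2 Au⁺(aq) + Ni(s) → 2 Au(s) + Ni²⁺(aq); Q = [Ni²⁺]^1/[Au⁺]^2.
From E = E° − (0.0592/n) log Q: log Q = (E° − E)·n/0.0592 = (+2.01 − (+2.013))·2/0.0592 = -0.1014.
So 2·log[Au⁺] = 1·log(0.00055) − log Q = -3.2596 − (-0.1014) = -3.1582; log[Au⁺] = -3.1582 / 2 = -1.5791; [Au⁺] = 10^(-1.5791) ≈ 0.026 M.

0.026 M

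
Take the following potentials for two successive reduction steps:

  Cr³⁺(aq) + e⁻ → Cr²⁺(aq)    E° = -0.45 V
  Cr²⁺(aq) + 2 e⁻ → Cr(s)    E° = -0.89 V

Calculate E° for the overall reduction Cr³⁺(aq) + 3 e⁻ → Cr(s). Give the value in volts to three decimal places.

-0.743 V

Since ΔG° = −nFE° is additive over sequential reductions, n₃E°₃ = n₁E°₁ + n₂E°₂.
E°₃ = (1×-0.45 + 2×-0.89) / 3 = (-2.230) / 3 = -0.743 V.
Simply averaging or adding the two E° values would be wrong; the electron-weighted sum is required.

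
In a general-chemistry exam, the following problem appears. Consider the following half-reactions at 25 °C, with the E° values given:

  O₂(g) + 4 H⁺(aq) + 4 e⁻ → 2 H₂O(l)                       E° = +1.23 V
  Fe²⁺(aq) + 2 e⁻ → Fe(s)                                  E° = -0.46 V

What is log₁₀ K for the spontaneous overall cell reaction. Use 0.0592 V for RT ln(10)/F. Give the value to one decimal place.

Cathode: O₂/H₂O; anode: Fe²⁺/Fe. E°cell = +1.69 V, n = 4.
log K = nE°cell / 0.0592 = (4)(+1.69) / 0.0592 = 114.2.

114.2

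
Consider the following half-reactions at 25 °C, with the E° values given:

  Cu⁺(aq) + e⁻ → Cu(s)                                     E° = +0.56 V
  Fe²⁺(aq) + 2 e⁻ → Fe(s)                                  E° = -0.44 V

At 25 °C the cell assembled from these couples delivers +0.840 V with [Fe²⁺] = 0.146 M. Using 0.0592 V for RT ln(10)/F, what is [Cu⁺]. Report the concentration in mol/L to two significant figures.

Cu⁺/Cu is the cathode, Fe²⁺/Fe the anode: E°cell = +1.00 V, n = 2.
Overall reaction: 2 Cu⁺(aq) + Fe(s) → 2 Cu(s) + Fe²⁺(aq); Q = [Fe²⁺]^1/[Cu⁺]^2.
From E = E° − (0.0592/n) log Q: log Q = (E° − E)·n/0.0592 = (+1.00 − (+0.840))·2/0.0592 = 5.4054.
So 2·log[Cu⁺] = 1·log(0.146) − log Q = -0.8356 − (5.4054) = -6.2410; log[Cu⁺] = -6.2410 / 2 = -3.1205; [Cu⁺] = 10^(-3.1205) ≈ 0.00076 M.

0.00076 M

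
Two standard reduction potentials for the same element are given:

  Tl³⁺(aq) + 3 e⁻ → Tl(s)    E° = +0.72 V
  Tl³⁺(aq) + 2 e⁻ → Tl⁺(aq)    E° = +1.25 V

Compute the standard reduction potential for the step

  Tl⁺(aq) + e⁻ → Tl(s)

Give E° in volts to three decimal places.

Sequential free energies add, so n₃E°₃ = n₁E°₁ + n₂E°₂.
With n₃ = 3, and the known step contributing 2×(+1.25) V, the unknown satisfies 1·E° = 3×(+0.72) − 2×(+1.25) = -0.340.
E° = -0.340 / 1 = -0.340 V.

-0.340 V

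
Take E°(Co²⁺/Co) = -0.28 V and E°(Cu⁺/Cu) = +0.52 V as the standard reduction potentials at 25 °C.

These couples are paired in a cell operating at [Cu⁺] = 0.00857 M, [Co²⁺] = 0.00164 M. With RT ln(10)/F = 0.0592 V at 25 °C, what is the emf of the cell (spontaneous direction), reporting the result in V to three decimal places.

+0.760 V

Cu⁺/Cu is the cathode (higher E°), Co²⁺/Co the anode: E°cell = +0.52 − (-0.28) = +0.80 V, n = 2.
Overall: 2 Cu⁺(aq) + Co(s) → 2 Cu(s) + Co²⁺(aq)
Q = [Co²⁺] / ([Cu⁺]^2); log Q = 1.349.
E = E° − (0.0592/n) log Q = +0.80 − (0.0592/2)(1.349) = +0.760 V.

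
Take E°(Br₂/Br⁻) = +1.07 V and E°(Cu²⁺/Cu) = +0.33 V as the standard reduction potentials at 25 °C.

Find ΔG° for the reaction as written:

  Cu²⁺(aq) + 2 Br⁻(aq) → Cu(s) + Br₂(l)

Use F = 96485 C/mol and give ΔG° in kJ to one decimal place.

+142.8 kJ

As written, Cu²⁺/Cu is reduced (cathode) and Br₂/Br⁻ is oxidised (anode), so E°cell = (+0.33) − (+1.07) = -0.74 V.
Balancing electrons gives n = 2.
ΔG° = −nFE° = −(2)(96485)(-0.74) = 142,798 J = +142.8 kJ.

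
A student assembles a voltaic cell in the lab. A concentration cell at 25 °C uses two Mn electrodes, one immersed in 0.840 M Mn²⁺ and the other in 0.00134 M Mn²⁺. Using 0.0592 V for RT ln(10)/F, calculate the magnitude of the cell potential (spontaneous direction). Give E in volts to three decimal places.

+0.083 V

For a concentration cell E°cell = 0. The 0.840 M side is the cathode (reduction is favoured where [Mn²⁺] is higher).
With n = 2, E = −(0.0592/2) log([Mn²⁺]ₐₙ/[Mn²⁺]꜀ₐₜ) = −(0.0592/2) log(0.00134/0.84) = −(0.0592/2)(-2.797) = +0.083 V.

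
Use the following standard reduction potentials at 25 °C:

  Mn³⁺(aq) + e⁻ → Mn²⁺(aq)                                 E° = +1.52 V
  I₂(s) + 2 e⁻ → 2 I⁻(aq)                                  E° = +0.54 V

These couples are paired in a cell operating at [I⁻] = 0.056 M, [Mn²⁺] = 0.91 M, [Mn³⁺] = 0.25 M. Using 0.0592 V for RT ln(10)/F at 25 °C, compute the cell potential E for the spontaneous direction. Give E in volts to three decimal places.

+0.873 V

Mn³⁺/Mn²⁺ is the cathode (higher E°), I₂/I⁻ the anode: E°cell = +1.52 − (+0.54) = +0.98 V, n = 2.
Overall: 2 Mn³⁺(aq) + 2 I⁻(aq) → 2 Mn²⁺(aq) + I₂(s)
Q = [Mn²⁺]^2 / ([Mn³⁺]^2·[I⁻]^2); log Q = 3.626.
E = E° − (0.0592/n) log Q = +0.98 − (0.0592/2)(3.626) = +0.873 V.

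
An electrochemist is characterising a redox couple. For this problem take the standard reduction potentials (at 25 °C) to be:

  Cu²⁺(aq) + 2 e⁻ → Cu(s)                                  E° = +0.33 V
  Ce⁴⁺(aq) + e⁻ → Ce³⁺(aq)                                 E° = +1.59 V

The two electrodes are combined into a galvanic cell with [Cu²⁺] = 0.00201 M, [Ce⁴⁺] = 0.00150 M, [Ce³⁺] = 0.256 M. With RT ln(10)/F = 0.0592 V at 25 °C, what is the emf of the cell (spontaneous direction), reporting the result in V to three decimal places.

+1.208 V

Ce⁴⁺/Ce³⁺ is the cathode (higher E°), Cu²⁺/Cu the anode: E°cell = +1.59 − (+0.33) = +1.26 V, n = 2.
Overall: 2 Ce⁴⁺(aq) + Cu(s) → 2 Ce³⁺(aq) + Cu²⁺(aq)
Q = [Ce³⁺]^2·[Cu²⁺] / ([Ce⁴⁺]^2); log Q = 1.767.
E = E° − (0.0592/n) log Q = +1.26 − (0.0592/2)(1.767) = +1.208 V.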